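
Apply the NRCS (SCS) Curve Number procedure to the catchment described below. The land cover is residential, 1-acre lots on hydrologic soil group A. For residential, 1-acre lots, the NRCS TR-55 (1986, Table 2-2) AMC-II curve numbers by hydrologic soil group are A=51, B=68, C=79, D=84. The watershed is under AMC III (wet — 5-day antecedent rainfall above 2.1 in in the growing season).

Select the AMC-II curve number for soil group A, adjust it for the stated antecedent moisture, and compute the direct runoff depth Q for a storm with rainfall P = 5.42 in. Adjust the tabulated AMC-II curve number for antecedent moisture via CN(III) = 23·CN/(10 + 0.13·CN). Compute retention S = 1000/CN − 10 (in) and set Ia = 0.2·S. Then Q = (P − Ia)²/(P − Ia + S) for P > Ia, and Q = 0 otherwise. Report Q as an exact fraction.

NRCS table: residential, 1-acre lots, soil group A → CN(II) = 51
Adjust CN=51 to AMC III: 23·51/(10 + 0.13·51) → 1173 ÷ (1663/100) = 117300/1663 ≈ 70.535
Max retention: S = 1000/(117300/1663) − 10 = 4900/1173 in (≈ 4.177 in)
Initial abstraction Ia = S/5 = (4900/1173)/5 = 980/1173 ≈ 0.835 in
Since P=5.420 > Ia=0.835: effective rainfall P−Ia = 268883/58650 in
Q: (268883/58650)² ÷ (513883/58650) = 72298067689/30139237950 in (≈ 2.399 in)

Q = 72298067689/30139237950 in ≈ 2.399 in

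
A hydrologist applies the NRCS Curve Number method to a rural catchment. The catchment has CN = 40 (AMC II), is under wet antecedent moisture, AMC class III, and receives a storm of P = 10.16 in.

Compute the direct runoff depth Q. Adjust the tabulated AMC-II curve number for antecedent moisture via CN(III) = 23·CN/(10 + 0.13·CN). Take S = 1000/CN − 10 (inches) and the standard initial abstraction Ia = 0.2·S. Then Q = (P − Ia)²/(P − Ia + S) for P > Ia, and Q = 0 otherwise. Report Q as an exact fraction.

Q = 12964232/2542075 in ≈ 5.100 in

CN(III) from CN(II)=40: (23·40)/(10 + 0.13·40) = 1150/19 ≈ 60.526
Max retention: S = 1000/(1150/19) − 10 = 150/23 in (≈ 6.522 in)
Ia = 0.2·(150/23) = 30/23 in ≈ 1.304 in
Since P=10.160 > Ia=1.304: effective rainfall P−Ia = 5092/575 in
Q = (5092/575)²/((5092/575) + 150/23) = (25928464/330625)/(8842/575) = 12964232/2542075 in ≈ 5.100 in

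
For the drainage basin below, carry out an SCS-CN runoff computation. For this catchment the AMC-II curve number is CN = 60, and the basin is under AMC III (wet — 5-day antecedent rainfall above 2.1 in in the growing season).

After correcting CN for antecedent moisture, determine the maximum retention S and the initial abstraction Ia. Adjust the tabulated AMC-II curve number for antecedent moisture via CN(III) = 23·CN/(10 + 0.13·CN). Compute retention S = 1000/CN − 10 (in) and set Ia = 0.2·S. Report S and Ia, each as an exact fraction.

S = 200/69 in ≈ 2.899 in; Ia = 40/69 in ≈ 0.580 in

CN(III) from CN(II)=60: (23·60)/(10 + 0.13·60) = 6900/89 ≈ 77.528
S = 1000/(6900/89) − 10 = 200/69 in ≈ 2.899 in
Ia = 0.2·(200/69) = 40/69 in ≈ 0.580 in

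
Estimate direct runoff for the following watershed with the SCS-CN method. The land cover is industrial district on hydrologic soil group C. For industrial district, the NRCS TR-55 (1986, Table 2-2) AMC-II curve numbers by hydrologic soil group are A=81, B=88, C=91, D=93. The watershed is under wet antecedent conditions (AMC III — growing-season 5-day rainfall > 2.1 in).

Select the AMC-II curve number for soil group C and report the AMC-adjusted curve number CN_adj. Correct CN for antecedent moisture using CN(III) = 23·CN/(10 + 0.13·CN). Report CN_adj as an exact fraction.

CN_adj = 209300/2183 ≈ 95.877

NRCS table: industrial district, soil group C → CN(II) = 91
CN(III) from CN(II)=91: (23·91)/(10 + 0.13·91) = 209300/2183 ≈ 95.877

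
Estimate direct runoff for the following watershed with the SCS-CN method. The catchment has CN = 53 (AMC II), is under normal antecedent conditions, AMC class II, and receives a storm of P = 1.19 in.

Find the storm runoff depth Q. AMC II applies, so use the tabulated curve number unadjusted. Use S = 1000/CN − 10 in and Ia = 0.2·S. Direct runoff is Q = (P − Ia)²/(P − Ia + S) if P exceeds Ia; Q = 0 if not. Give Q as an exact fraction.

Q = 0 in ≈ 0.000 in

AMC II — tabulated CN = 53 applies directly.
S = 1000/53 − 10 = 470/53 in ≈ 8.868 in
Ia = 0.2·(470/53) = 94/53 in ≈ 1.774 in
P = 1.190 ≤ Ia = 1.774 in: entire storm abstracted, Q = 0.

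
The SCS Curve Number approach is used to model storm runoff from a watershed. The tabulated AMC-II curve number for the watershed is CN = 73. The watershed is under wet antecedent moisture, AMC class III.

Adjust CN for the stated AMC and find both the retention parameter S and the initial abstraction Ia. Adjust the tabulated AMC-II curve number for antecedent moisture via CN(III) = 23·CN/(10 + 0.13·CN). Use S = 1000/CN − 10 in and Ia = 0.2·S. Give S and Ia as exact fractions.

S = 2700/1679 in ≈ 1.608 in; Ia = 540/1679 in ≈ 0.322 in

Adjust CN=73 to AMC III: 23·73/(10 + 0.13·73) → 1679 ÷ (1949/100) = 167900/1949 ≈ 86.147
Max retention: S = 1000/(167900/1949) − 10 = 2700/1679 in (≈ 1.608 in)
Ia = 0.2S: 0.2·1.608 = 0.322 in (exactly 540/1679)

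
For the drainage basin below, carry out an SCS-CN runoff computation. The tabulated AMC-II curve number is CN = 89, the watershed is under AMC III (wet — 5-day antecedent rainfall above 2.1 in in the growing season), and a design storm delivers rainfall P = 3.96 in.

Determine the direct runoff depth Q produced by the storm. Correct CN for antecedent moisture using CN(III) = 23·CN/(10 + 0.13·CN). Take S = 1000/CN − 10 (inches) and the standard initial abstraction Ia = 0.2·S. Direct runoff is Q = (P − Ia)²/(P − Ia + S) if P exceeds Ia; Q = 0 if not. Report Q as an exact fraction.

Adjust CN=89 to AMC III: 23·89/(10 + 0.13·89) → 2047 ÷ (2157/100) = 204700/2157 ≈ 94.900
S = 1000/(204700/2157) − 10 = 1100/2047 in ≈ 0.537 in
Ia = 0.2·(1100/2047) = 220/2047 in ≈ 0.107 in
Excess rainfall: 3.960 − 0.107 = 3.853 in; P > Ia so Q > 0
Q = (197153/51175)²/((197153/51175) + 1100/2047) = (38869305409/2618880625)/(224653/51175) = 3533573219/1045147025 in ≈ 3.381 in

Q = 3533573219/1045147025 in ≈ 3.381 in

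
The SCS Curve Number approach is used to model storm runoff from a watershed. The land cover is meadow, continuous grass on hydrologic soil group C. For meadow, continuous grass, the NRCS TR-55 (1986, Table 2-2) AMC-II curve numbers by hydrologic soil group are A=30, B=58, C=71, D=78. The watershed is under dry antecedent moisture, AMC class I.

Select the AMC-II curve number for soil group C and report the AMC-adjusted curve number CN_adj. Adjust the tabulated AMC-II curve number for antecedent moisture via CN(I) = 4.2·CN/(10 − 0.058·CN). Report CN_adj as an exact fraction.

NRCS table: meadow, continuous grass, soil group C → CN(II) = 71
Dry (AMC I): CN(I) = 4.2·71/(10 − 0.058·71) = (1491/5)/(2941/500) = 149100/2941 ≈ 50.697

CN_adj = 149100/2941 ≈ 50.697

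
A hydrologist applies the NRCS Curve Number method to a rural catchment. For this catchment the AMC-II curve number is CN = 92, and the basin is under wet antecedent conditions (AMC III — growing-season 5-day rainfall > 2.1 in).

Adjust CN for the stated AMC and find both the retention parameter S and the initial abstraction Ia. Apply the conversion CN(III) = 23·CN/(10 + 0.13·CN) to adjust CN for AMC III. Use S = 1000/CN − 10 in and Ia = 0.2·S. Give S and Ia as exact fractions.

Adjust CN=92 to AMC III: 23·92/(10 + 0.13·92) → 2116 ÷ (549/25) = 52900/549 ≈ 96.357
Retention S: 1000/CN − 10 with CN=96.357 → S = 200/529 ≈ 0.378 in
Ia = 0.2·(200/529) = 40/529 in ≈ 0.076 in

S = 200/529 in ≈ 0.378 in; Ia = 40/529 in ≈ 0.076 in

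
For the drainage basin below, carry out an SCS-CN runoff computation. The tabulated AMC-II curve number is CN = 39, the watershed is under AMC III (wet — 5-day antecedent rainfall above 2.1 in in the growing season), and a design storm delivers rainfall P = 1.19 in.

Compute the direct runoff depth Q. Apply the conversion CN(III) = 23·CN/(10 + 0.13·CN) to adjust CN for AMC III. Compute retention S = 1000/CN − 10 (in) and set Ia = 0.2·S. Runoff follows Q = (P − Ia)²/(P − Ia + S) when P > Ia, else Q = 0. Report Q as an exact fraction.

Wet (AMC III): CN(III) = 23·39/(10 + 0.13·39) = 897/(1507/100) = 89700/1507 ≈ 59.522
S = 1000/(89700/1507) − 10 = 6100/897 in ≈ 6.800 in
Ia = 0.2S: 0.2·6.800 = 1.360 in (exactly 1220/897)
P = 1.190 ≤ Ia = 1.360 in: entire storm abstracted, Q = 0.

Q = 0 in ≈ 0.000 in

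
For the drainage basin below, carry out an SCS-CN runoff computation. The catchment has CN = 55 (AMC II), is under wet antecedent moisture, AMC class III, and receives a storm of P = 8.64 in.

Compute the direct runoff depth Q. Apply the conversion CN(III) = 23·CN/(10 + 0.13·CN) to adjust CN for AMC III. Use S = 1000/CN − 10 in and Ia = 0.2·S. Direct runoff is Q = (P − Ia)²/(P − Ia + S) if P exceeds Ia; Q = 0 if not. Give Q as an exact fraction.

Wet (AMC III): CN(III) = 23·55/(10 + 0.13·55) = 1265/(343/20) = 25300/343 ≈ 73.761
Retention S: 1000/CN − 10 with CN=73.761 → S = 900/253 ≈ 3.557 in
Ia = 0.2·(900/253) = 180/253 in ≈ 0.711 in
P − Ia = 8.640 − 0.711 = 50148/6325 ≈ 7.929 in (> 0, runoff occurs)
Runoff Q = (P−Ia)²/(P−Ia+S) = (7.929)²/(7.929+3.557) = 34928082/6381925 ≈ 5.473 in

Q = 34928082/6381925 in ≈ 5.473 in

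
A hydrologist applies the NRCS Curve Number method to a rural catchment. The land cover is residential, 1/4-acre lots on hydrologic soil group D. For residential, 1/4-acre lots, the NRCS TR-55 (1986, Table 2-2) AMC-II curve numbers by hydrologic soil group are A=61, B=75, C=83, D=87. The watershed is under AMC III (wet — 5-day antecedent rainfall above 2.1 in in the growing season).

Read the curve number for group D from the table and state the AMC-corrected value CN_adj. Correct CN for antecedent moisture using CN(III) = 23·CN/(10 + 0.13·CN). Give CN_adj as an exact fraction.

CN_adj = 200100/2131 ≈ 93.900

NRCS table: residential, 1/4-acre lots, soil group D → CN(II) = 87
Wet (AMC III): CN(III) = 23·87/(10 + 0.13·87) = 2001/(2131/100) = 200100/2131 ≈ 93.900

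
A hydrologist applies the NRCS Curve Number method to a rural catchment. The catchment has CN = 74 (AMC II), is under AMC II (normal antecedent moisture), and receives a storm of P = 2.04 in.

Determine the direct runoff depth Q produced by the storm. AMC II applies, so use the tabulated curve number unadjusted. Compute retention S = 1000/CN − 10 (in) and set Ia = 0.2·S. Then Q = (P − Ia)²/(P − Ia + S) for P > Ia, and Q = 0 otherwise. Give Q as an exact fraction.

Q = 1530169/4150475 in ≈ 0.369 in

CN(II) = 74; AMC II needs no correction.
S = 1000/74 − 10 = 130/37 in ≈ 3.514 in
Initial abstraction Ia = S/5 = (130/37)/5 = 26/37 ≈ 0.703 in
Since P=2.040 > Ia=0.703: effective rainfall P−Ia = 1237/925 in
Runoff Q = (P−Ia)²/(P−Ia+S) = (1.337)²/(1.337+3.514) = 1530169/4150475 ≈ 0.369 in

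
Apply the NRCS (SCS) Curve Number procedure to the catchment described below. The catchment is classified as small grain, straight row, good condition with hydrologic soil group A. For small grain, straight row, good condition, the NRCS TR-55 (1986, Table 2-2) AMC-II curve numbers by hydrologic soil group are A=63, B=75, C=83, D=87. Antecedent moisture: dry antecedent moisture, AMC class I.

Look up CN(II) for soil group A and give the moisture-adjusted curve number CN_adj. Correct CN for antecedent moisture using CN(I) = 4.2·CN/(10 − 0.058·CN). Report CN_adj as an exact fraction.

NRCS table: small grain, straight row, good condition, soil group A → CN(II) = 63
Dry (AMC I): CN(I) = 4.2·63/(10 − 0.058·63) = (1323/5)/(3173/500) = 132300/3173 ≈ 41.696

CN_adj = 132300/3173 ≈ 41.696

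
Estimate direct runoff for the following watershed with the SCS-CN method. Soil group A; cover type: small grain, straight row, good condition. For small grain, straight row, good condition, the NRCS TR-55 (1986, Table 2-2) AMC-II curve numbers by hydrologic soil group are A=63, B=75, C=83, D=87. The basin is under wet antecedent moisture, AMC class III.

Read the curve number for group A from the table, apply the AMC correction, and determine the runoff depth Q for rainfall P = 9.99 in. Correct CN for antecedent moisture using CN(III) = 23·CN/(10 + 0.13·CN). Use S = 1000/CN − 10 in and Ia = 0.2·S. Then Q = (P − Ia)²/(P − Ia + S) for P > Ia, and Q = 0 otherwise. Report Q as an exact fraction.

Q = 50990333773/6828122700 in ≈ 7.468 in

NRCS table: small grain, straight row, good condition, soil group A → CN(II) = 63
Wet (AMC III): CN(III) = 23·63/(10 + 0.13·63) = 1449/(1819/100) = 144900/1819 ≈ 79.659
Retention S: 1000/CN − 10 with CN=79.659 → S = 3700/1449 ≈ 2.553 in
Initial abstraction Ia = S/5 = (3700/1449)/5 = 740/1449 ≈ 0.511 in
P − Ia = 9.990 − 0.511 = 1373551/144900 ≈ 9.479 in (> 0, runoff occurs)
Q: (1373551/144900)² ÷ (1743551/144900) = 50990333773/6828122700 in (≈ 7.468 in)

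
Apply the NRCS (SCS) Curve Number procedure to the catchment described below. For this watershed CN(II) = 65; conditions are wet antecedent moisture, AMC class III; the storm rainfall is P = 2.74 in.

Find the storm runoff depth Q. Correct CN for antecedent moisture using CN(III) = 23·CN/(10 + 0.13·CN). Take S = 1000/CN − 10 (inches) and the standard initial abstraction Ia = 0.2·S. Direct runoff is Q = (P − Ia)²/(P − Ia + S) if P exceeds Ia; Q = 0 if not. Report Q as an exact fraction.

Q = 1153485369/1030996850 in ≈ 1.119 in

Wet (AMC III): CN(III) = 23·65/(10 + 0.13·65) = 1495/(369/20) = 29900/369 ≈ 81.030
Max retention: S = 1000/(29900/369) − 10 = 700/299 in (≈ 2.341 in)
Initial abstraction Ia = S/5 = (700/299)/5 = 140/299 ≈ 0.468 in
P − Ia = 2.740 − 0.468 = 33963/14950 ≈ 2.272 in (> 0, runoff occurs)
Runoff Q = (P−Ia)²/(P−Ia+S) = (2.272)²/(2.272+2.341) = 1153485369/1030996850 ≈ 1.119 in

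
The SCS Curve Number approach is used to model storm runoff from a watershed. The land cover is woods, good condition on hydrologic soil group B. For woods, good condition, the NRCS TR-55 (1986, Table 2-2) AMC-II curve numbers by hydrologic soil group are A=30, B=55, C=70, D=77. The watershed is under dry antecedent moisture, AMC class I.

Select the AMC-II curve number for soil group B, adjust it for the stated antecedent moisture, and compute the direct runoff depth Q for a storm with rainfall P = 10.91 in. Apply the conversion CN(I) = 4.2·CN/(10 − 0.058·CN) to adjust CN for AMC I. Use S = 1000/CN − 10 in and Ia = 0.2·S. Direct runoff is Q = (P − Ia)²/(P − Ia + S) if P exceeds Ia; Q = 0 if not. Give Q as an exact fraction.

Q = 2916756049/1570853900 in ≈ 1.857 in

NRCS table: woods, good condition, soil group B → CN(II) = 55
Dry (AMC I): CN(I) = 4.2·55/(10 − 0.058·55) = 231/(681/100) = 7700/227 ≈ 33.921
Max retention: S = 1000/(7700/227) − 10 = 1500/77 in (≈ 19.481 in)
Ia = 0.2S: 0.2·19.481 = 3.896 in (exactly 300/77)
P − Ia = 10.910 − 3.896 = 54007/7700 ≈ 7.014 in (> 0, runoff occurs)
Q = (54007/7700)²/((54007/7700) + 1500/77) = (2916756049/59290000)/(204007/7700) = 2916756049/1570853900 in ≈ 1.857 in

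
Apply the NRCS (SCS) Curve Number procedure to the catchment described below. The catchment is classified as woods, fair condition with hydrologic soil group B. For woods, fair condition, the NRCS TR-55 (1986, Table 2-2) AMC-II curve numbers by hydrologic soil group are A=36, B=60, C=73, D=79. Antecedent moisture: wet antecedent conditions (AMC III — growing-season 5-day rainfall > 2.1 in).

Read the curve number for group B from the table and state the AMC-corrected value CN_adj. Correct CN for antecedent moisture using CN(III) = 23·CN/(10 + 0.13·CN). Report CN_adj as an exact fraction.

NRCS table: woods, fair condition, soil group B → CN(II) = 60
CN(III) from CN(II)=60: (23·60)/(10 + 0.13·60) = 6900/89 ≈ 77.528

CN_adj = 6900/89 ≈ 77.528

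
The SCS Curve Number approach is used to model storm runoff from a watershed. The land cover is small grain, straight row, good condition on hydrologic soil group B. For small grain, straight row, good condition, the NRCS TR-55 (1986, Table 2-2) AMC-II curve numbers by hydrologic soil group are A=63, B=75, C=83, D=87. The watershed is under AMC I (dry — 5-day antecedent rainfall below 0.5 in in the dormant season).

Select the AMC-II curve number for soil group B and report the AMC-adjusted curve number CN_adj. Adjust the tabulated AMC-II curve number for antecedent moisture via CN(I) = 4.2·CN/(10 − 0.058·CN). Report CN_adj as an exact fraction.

CN_adj = 6300/113 ≈ 55.752

NRCS table: small grain, straight row, good condition, soil group B → CN(II) = 75
CN(I) from CN(II)=75: (4.2·75)/(10 − 0.058·75) = 6300/113 ≈ 55.752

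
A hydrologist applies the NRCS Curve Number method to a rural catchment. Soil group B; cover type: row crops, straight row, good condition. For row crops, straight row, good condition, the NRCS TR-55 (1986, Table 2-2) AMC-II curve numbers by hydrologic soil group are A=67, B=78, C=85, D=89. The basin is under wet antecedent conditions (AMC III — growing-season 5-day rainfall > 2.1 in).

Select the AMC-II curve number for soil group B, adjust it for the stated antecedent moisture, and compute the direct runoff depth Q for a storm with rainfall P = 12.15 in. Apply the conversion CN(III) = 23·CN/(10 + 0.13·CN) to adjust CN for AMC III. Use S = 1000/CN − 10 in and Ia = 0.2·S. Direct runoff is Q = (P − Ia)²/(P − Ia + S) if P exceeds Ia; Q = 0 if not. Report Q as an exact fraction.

Q = 45612572041/4226143740 in ≈ 10.793 in

NRCS table: row crops, straight row, good condition, soil group B → CN(II) = 78
Wet (AMC III): CN(III) = 23·78/(10 + 0.13·78) = 1794/(1007/50) = 89700/1007 ≈ 89.076
Retention S: 1000/CN − 10 with CN=89.076 → S = 1100/897 ≈ 1.226 in
Initial abstraction Ia = S/5 = (1100/897)/5 = 220/897 ≈ 0.245 in
Since P=12.150 > Ia=0.245: effective rainfall P−Ia = 213571/17940 in
Runoff Q = (P−Ia)²/(P−Ia+S) = (11.905)²/(11.905+1.226) = 45612572041/4226143740 ≈ 10.793 in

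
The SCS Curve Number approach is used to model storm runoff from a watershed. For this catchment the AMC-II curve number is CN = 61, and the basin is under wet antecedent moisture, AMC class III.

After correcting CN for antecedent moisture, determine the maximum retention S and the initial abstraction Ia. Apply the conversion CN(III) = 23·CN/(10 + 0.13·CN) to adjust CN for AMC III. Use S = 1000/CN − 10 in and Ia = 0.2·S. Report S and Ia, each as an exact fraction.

S = 3900/1403 in ≈ 2.780 in; Ia = 780/1403 in ≈ 0.556 in

Adjust CN=61 to AMC III: 23·61/(10 + 0.13·61) → 1403 ÷ (1793/100) = 140300/1793 ≈ 78.249
S = 1000/(140300/1793) − 10 = 3900/1403 in ≈ 2.780 in
Initial abstraction Ia = S/5 = (3900/1403)/5 = 780/1403 ≈ 0.556 in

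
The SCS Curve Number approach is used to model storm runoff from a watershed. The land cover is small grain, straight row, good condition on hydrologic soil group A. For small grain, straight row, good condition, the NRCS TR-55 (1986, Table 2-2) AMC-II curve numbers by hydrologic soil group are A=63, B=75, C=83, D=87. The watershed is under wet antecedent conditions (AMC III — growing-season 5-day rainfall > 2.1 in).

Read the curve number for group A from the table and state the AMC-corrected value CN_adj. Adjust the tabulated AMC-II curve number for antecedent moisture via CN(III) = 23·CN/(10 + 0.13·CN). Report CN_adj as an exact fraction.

CN_adj = 144900/1819 ≈ 79.659

NRCS table: small grain, straight row, good condition, soil group A → CN(II) = 63
Wet (AMC III): CN(III) = 23·63/(10 + 0.13·63) = 1449/(1819/100) = 144900/1819 ≈ 79.659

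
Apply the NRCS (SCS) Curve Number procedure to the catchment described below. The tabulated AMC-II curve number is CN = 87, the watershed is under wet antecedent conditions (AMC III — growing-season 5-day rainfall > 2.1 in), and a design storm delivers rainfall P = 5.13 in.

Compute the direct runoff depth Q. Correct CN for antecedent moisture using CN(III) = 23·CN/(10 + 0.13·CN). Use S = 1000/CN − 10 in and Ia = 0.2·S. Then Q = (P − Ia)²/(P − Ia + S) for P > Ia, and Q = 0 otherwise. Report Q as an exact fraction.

Q = 1001026263169/226215651300 in ≈ 4.425 in

CN(III) from CN(II)=87: (23·87)/(10 + 0.13·87) = 200100/2131 ≈ 93.900
Max retention: S = 1000/(200100/2131) − 10 = 1300/2001 in (≈ 0.650 in)
Ia = 0.2·(1300/2001) = 260/2001 in ≈ 0.130 in
P − Ia = 5.130 − 0.130 = 1000513/200100 ≈ 5.000 in (> 0, runoff occurs)
Q = (1000513/200100)²/((1000513/200100) + 1300/2001) = (1001026263169/40040010000)/(1130513/200100) = 1001026263169/226215651300 in ≈ 4.425 in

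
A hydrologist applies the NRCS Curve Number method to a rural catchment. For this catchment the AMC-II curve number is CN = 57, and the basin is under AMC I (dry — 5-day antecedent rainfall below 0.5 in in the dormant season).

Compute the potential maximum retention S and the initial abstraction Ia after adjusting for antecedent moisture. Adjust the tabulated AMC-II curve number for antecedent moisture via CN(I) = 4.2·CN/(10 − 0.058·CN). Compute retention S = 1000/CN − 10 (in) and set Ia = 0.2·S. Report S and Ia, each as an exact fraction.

S = 21500/1197 in ≈ 17.962 in; Ia = 4300/1197 in ≈ 3.592 in

CN(I) from CN(II)=57: (4.2·57)/(10 − 0.058·57) = 119700/3347 ≈ 35.763
S = 1000/(119700/3347) − 10 = 21500/1197 in ≈ 17.962 in
Initial abstraction Ia = S/5 = (21500/1197)/5 = 4300/1197 ≈ 3.592 in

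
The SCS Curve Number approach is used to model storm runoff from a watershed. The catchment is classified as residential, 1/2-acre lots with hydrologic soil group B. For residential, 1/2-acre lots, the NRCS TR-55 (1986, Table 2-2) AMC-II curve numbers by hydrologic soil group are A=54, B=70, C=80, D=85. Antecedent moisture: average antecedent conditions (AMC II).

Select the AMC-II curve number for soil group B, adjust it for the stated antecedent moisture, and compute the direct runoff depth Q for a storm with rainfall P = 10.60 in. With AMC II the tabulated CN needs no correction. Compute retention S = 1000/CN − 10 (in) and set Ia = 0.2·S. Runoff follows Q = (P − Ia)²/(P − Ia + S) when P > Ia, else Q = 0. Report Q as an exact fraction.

Q = 116281/17185 in ≈ 6.766 in

NRCS table: residential, 1/2-acre lots, soil group B → CN(II) = 70
AMC II — tabulated CN = 70 applies directly.
Retention S: 1000/CN − 10 with CN=70.000 → S = 30/7 ≈ 4.286 in
Ia = 0.2S: 0.2·4.286 = 0.857 in (exactly 6/7)
Excess rainfall: 10.600 − 0.857 = 9.743 in; P > Ia so Q > 0
Q = (341/35)²/((341/35) + 30/7) = (116281/1225)/(491/35) = 116281/17185 in ≈ 6.766 in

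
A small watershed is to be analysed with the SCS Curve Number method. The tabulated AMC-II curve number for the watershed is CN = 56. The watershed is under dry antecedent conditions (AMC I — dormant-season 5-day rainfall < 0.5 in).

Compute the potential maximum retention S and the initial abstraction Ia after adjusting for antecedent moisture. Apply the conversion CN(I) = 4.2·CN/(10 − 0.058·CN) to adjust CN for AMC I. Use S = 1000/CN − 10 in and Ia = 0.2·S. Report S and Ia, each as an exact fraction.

S = 2750/147 in ≈ 18.707 in; Ia = 550/147 in ≈ 3.741 in

Dry (AMC I): CN(I) = 4.2·56/(10 − 0.058·56) = (1176/5)/(844/125) = 7350/211 ≈ 34.834
Max retention: S = 1000/(7350/211) − 10 = 2750/147 in (≈ 18.707 in)
Ia = 0.2S: 0.2·18.707 = 3.741 in (exactly 550/147)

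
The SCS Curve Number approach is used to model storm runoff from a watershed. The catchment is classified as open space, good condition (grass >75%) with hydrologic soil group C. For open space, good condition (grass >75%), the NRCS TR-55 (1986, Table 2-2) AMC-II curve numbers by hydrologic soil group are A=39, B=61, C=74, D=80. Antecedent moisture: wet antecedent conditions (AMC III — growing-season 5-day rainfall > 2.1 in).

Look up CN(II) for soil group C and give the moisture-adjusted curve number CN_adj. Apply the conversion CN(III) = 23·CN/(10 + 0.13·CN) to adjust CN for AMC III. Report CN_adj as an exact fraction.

NRCS table: open space, good condition (grass >75%), soil group C → CN(II) = 74
CN(III) from CN(II)=74: (23·74)/(10 + 0.13·74) = 85100/981 ≈ 86.748

CN_adj = 85100/981 ≈ 86.748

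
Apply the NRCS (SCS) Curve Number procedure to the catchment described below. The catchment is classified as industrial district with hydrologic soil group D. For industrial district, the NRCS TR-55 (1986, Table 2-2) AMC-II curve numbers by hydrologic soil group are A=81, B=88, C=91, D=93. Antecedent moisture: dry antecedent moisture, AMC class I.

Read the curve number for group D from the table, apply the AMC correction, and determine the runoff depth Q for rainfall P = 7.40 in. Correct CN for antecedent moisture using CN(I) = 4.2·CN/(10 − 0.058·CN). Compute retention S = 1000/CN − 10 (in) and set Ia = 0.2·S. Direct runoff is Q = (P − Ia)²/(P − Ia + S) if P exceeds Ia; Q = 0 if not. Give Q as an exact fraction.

Q = 96491329/17190585 in ≈ 5.613 in

NRCS table: industrial district, soil group D → CN(II) = 93
Dry (AMC I): CN(I) = 4.2·93/(10 − 0.058·93) = (1953/5)/(2303/500) = 27900/329 ≈ 84.802
Max retention: S = 1000/(27900/329) − 10 = 500/279 in (≈ 1.792 in)
Ia = 0.2S: 0.2·1.792 = 0.358 in (exactly 100/279)
Since P=7.400 > Ia=0.358: effective rainfall P−Ia = 9823/1395 in
Q = (9823/1395)²/((9823/1395) + 500/279) = (96491329/1946025)/(12323/1395) = 96491329/17190585 in ≈ 5.613 in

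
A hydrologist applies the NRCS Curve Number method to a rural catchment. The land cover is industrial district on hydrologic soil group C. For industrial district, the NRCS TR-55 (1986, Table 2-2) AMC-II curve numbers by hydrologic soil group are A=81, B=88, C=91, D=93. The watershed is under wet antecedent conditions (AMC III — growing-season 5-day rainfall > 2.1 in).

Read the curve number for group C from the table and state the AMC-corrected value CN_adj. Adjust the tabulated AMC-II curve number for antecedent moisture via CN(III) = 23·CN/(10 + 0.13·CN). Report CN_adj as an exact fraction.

NRCS table: industrial district, soil group C → CN(II) = 91
Adjust CN=91 to AMC III: 23·91/(10 + 0.13·91) → 2093 ÷ (2183/100) = 209300/2183 ≈ 95.877

CN_adj = 209300/2183 ≈ 95.877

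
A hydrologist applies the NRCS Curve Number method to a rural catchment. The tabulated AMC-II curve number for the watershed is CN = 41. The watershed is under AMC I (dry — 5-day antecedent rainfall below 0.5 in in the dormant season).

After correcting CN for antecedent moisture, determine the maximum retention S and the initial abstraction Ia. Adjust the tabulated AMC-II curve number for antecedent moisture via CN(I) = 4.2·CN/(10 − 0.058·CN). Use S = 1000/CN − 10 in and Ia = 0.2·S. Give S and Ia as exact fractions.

S = 29500/861 in ≈ 34.262 in; Ia = 5900/861 in ≈ 6.852 in

Dry (AMC I): CN(I) = 4.2·41/(10 − 0.058·41) = (861/5)/(3811/500) = 86100/3811 ≈ 22.592
Retention S: 1000/CN − 10 with CN=22.592 → S = 29500/861 ≈ 34.262 in
Ia = 0.2S: 0.2·34.262 = 6.852 in (exactly 5900/861)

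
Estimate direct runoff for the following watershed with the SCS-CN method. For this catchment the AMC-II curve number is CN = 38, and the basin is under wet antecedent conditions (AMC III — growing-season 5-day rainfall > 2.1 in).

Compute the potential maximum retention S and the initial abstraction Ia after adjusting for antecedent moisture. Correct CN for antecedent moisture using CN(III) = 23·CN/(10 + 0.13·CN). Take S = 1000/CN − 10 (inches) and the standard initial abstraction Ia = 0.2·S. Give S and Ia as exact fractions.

S = 3100/437 in ≈ 7.094 in; Ia = 620/437 in ≈ 1.419 in

CN(III) from CN(II)=38: (23·38)/(10 + 0.13·38) = 43700/747 ≈ 58.501
Max retention: S = 1000/(43700/747) − 10 = 3100/437 in (≈ 7.094 in)
Ia = 0.2·(3100/437) = 620/437 in ≈ 1.419 in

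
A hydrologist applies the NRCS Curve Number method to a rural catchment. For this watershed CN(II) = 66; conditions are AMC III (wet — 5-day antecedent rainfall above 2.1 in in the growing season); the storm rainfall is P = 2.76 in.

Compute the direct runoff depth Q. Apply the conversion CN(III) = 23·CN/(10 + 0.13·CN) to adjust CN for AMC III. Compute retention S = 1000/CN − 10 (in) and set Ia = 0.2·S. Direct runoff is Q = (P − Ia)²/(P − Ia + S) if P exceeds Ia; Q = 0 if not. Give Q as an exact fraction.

Wet (AMC III): CN(III) = 23·66/(10 + 0.13·66) = 1518/(929/50) = 75900/929 ≈ 81.701
Retention S: 1000/CN − 10 with CN=81.701 → S = 1700/759 ≈ 2.240 in
Initial abstraction Ia = S/5 = (1700/759)/5 = 340/759 ≈ 0.448 in
Excess rainfall: 2.760 − 0.448 = 2.312 in; P > Ia so Q > 0
Q = (43871/18975)²/((43871/18975) + 1700/759) = (1924664641/360050625)/(86371/18975) = 1924664641/1638889725 in ≈ 1.174 in

Q = 1924664641/1638889725 in ≈ 1.174 in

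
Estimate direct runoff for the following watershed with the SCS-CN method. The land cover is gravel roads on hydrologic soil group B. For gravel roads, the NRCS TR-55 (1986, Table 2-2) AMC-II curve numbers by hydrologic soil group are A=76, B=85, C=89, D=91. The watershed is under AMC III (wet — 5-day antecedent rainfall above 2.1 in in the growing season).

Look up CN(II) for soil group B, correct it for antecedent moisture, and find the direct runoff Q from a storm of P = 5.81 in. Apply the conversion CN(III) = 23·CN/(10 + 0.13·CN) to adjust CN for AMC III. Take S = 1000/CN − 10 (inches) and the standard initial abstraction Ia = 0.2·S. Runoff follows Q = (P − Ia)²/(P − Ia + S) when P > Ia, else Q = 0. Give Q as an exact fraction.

NRCS table: gravel roads, soil group B → CN(II) = 85
CN(III) from CN(II)=85: (23·85)/(10 + 0.13·85) = 39100/421 ≈ 92.874
S = 1000/(39100/421) − 10 = 300/391 in ≈ 0.767 in
Ia = 0.2·(300/391) = 60/391 in ≈ 0.153 in
Excess rainfall: 5.810 − 0.153 = 5.657 in; P > Ia so Q > 0
Q: (221171/39100)² ÷ (251171/39100) = 48916611241/9820786100 in (≈ 4.981 in)

Q = 48916611241/9820786100 in ≈ 4.981 in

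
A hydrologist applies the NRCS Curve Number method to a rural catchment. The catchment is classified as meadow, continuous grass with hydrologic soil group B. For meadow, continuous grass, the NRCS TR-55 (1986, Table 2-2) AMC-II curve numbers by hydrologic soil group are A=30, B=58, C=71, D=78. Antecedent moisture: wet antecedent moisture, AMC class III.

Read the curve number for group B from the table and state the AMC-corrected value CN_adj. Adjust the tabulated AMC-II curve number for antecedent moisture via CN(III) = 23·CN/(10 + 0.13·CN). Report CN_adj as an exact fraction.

CN_adj = 66700/877 ≈ 76.055

NRCS table: meadow, continuous grass, soil group B → CN(II) = 58
CN(III) from CN(II)=58: (23·58)/(10 + 0.13·58) = 66700/877 ≈ 76.055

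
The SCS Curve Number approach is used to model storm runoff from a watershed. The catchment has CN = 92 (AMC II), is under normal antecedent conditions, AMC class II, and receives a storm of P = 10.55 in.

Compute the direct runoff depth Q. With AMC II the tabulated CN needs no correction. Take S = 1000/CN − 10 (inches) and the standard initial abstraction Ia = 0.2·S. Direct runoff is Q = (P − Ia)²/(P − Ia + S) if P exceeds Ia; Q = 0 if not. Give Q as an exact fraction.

Q = 22781529/2379580 in ≈ 9.574 in

Average conditions: CN = 92 (no AMC adjustment).
Max retention: S = 1000/92 − 10 = 20/23 in (≈ 0.870 in)
Ia = 0.2S: 0.2·0.870 = 0.174 in (exactly 4/23)
P − Ia = 10.550 − 0.174 = 4773/460 ≈ 10.376 in (> 0, runoff occurs)
Q = (4773/460)²/((4773/460) + 20/23) = (22781529/211600)/(5173/460) = 22781529/2379580 in ≈ 9.574 in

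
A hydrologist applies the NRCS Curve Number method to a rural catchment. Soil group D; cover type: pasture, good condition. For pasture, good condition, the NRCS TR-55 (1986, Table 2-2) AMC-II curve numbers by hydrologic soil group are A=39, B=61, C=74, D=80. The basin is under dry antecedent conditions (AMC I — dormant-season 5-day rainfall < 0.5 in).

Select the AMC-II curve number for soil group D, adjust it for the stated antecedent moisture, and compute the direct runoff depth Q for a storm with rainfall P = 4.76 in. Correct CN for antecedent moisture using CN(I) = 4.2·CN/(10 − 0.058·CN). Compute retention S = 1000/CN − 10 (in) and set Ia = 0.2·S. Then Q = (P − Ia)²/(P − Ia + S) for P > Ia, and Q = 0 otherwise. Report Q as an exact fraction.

NRCS table: pasture, good condition, soil group D → CN(II) = 80
Adjust CN=80 to AMC I: 4.2·80/(10 − 0.058·80) → 336 ÷ (134/25) = 4200/67 ≈ 62.687
S = 1000/(4200/67) − 10 = 125/21 in ≈ 5.952 in
Ia = 0.2S: 0.2·5.952 = 1.190 in (exactly 25/21)
P − Ia = 4.760 − 1.190 = 1874/525 ≈ 3.570 in (> 0, runoff occurs)
Q: (1874/525)² ÷ (4999/525) = 3511876/2624475 in (≈ 1.338 in)

Q = 3511876/2624475 in ≈ 1.338 in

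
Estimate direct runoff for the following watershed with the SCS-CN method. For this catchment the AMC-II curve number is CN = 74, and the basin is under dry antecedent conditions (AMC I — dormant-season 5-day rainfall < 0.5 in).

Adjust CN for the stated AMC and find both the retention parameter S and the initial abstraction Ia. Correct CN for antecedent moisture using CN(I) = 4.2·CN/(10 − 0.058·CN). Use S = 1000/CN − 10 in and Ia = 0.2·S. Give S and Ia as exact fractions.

S = 6500/777 in ≈ 8.366 in; Ia = 1300/777 in ≈ 1.673 in

Dry (AMC I): CN(I) = 4.2·74/(10 − 0.058·74) = (1554/5)/(1427/250) = 77700/1427 ≈ 54.450
S = 1000/(77700/1427) − 10 = 6500/777 in ≈ 8.366 in
Ia = 0.2S: 0.2·8.366 = 1.673 in (exactly 1300/777)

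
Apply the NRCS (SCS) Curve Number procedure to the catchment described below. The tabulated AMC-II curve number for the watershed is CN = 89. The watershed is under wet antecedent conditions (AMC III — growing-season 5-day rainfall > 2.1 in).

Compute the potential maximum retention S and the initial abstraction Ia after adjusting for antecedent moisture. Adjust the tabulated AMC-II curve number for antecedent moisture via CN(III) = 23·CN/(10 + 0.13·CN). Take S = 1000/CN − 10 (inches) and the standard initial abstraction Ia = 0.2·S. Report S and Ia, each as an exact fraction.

S = 1100/2047 in ≈ 0.537 in; Ia = 220/2047 in ≈ 0.107 in

Adjust CN=89 to AMC III: 23·89/(10 + 0.13·89) → 2047 ÷ (2157/100) = 204700/2157 ≈ 94.900
Retention S: 1000/CN − 10 with CN=94.900 → S = 1100/2047 ≈ 0.537 in
Initial abstraction Ia = S/5 = (1100/2047)/5 = 220/2047 ≈ 0.107 in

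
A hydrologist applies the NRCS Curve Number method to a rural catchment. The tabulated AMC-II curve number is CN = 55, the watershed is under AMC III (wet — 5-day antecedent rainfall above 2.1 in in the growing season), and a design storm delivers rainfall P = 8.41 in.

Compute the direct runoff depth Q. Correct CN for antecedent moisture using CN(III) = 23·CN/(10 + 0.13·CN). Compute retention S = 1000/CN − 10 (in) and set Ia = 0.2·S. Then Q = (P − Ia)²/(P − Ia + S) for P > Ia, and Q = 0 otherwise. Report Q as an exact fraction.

Q = 37936521529/7204756900 in ≈ 5.265 in

CN(III) from CN(II)=55: (23·55)/(10 + 0.13·55) = 25300/343 ≈ 73.761
Retention S: 1000/CN − 10 with CN=73.761 → S = 900/253 ≈ 3.557 in
Ia = 0.2S: 0.2·3.557 = 0.711 in (exactly 180/253)
Excess rainfall: 8.410 − 0.711 = 7.699 in; P > Ia so Q > 0
Runoff Q = (P−Ia)²/(P−Ia+S) = (7.699)²/(7.699+3.557) = 37936521529/7204756900 ≈ 5.265 in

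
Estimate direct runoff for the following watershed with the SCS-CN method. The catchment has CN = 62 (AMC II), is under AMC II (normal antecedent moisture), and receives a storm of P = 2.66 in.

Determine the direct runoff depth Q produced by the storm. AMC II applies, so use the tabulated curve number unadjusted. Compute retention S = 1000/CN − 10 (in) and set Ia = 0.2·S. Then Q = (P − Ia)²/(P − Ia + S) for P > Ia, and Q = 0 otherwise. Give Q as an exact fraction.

Q = 260091/956350 in ≈ 0.272 in

CN(II) = 62; AMC II needs no correction.
Max retention: S = 1000/62 − 10 = 190/31 in (≈ 6.129 in)
Ia = 0.2S: 0.2·6.129 = 1.226 in (exactly 38/31)
Excess rainfall: 2.660 − 1.226 = 1.434 in; P > Ia so Q > 0
Runoff Q = (P−Ia)²/(P−Ia+S) = (1.434)²/(1.434+6.129) = 260091/956350 ≈ 0.272 in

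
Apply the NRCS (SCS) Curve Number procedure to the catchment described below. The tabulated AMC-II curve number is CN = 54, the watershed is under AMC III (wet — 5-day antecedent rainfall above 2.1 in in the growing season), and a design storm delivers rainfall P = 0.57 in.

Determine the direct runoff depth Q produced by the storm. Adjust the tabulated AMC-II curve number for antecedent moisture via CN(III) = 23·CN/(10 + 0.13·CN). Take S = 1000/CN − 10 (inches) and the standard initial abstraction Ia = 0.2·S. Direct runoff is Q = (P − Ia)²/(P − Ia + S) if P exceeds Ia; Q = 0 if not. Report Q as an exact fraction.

Q = 0 in ≈ 0.000 in

Adjust CN=54 to AMC III: 23·54/(10 + 0.13·54) → 1242 ÷ (851/50) = 2700/37 ≈ 72.973
Retention S: 1000/CN − 10 with CN=72.973 → S = 100/27 ≈ 3.704 in
Ia = 0.2·(100/27) = 20/27 in ≈ 0.741 in
P = 0.570 ≤ Ia = 0.741 in: entire storm abstracted, Q = 0.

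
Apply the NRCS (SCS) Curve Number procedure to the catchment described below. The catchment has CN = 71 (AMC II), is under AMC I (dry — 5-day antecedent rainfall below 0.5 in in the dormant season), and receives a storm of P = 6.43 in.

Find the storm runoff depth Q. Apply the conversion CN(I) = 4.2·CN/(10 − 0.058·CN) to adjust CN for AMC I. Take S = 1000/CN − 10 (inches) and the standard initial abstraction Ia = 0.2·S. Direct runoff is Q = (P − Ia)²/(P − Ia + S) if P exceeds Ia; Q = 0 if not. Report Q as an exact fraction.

CN(I) from CN(II)=71: (4.2·71)/(10 − 0.058·71) = 149100/2941 ≈ 50.697
S = 1000/(149100/2941) − 10 = 14500/1491 in ≈ 9.725 in
Ia = 0.2S: 0.2·9.725 = 1.945 in (exactly 2900/1491)
P − Ia = 6.430 − 1.945 = 668713/149100 ≈ 4.485 in (> 0, runoff occurs)
Runoff Q = (P−Ia)²/(P−Ia+S) = (4.485)²/(4.485+9.725) = 447177076369/315900108300 ≈ 1.416 in

Q = 447177076369/315900108300 in ≈ 1.416 in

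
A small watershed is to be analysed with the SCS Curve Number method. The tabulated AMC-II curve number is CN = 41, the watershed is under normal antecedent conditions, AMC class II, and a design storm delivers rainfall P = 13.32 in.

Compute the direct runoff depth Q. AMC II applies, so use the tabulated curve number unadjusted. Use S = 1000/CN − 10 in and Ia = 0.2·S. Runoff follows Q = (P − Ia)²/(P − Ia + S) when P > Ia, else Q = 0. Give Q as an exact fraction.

Average conditions: CN = 41 (no AMC adjustment).
Retention S: 1000/CN − 10 with CN=41.000 → S = 590/41 ≈ 14.390 in
Initial abstraction Ia = S/5 = (590/41)/5 = 118/41 ≈ 2.878 in
Excess rainfall: 13.320 − 2.878 = 10.442 in; P > Ia so Q > 0
Runoff Q = (P−Ia)²/(P−Ia+S) = (10.442)²/(10.442+14.390) = 114554209/26089325 ≈ 4.391 in

Q = 114554209/26089325 in ≈ 4.391 in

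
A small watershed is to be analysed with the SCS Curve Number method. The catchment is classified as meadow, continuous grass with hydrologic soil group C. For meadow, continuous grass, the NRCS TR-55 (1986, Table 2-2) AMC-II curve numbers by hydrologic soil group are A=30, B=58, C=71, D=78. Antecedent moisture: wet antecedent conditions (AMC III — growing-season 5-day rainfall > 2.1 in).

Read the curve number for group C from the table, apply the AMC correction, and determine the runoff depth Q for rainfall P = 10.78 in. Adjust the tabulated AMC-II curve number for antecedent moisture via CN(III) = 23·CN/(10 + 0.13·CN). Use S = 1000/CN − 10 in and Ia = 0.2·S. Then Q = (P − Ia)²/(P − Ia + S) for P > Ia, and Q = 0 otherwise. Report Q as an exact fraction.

Q = 724519308969/81338668550 in ≈ 8.907 in

NRCS table: meadow, continuous grass, soil group C → CN(II) = 71
Wet (AMC III): CN(III) = 23·71/(10 + 0.13·71) = 1633/(1923/100) = 163300/1923 ≈ 84.919
S = 1000/(163300/1923) − 10 = 2900/1633 in ≈ 1.776 in
Initial abstraction Ia = S/5 = (2900/1633)/5 = 580/1633 ≈ 0.355 in
Since P=10.780 > Ia=0.355: effective rainfall P−Ia = 851187/81650 in
Q: (851187/81650)² ÷ (996187/81650) = 724519308969/81338668550 in (≈ 8.907 in)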